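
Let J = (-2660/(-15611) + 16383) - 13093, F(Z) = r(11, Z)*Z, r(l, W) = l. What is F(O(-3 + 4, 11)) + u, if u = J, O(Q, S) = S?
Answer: 53251781/15611 ≈ 3411.2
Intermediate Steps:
F(Z) = 11*Z
J = 51362850/15611 (J = (-2660*(-1/15611) + 16383) - 13093 = (2660/15611 + 16383) - 13093 = 255757673/15611 - 13093 = 51362850/15611 ≈ 3290.2)
u = 51362850/15611 ≈ 3290.2
F(O(-3 + 4, 11)) + u = 11*11 + 51362850/15611 = 121 + 51362850/15611 = 53251781/15611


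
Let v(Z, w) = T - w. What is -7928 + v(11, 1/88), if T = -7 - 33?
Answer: -701185/88 ≈ -7968.0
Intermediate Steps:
T = -40
v(Z, w) = -40 - w
-7928 + v(11, 1/88) = -7928 + (-40 - 1/88) = -7928 - 3521/88 = -701185/88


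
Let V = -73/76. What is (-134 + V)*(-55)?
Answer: 564135/76 ≈ 7422.8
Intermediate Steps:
V = -73/76 (V = -73*1/76 = -73/76 ≈ -0.96053)
(-134 + V)*(-55) = (-134 - 73/76)*(-55) = -10257/76*(-55) = 564135/76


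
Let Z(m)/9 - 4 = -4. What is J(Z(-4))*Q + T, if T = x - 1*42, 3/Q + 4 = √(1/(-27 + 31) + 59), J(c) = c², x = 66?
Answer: 24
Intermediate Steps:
Z(m) = 0 (Z(m) = 36 + 9*(-4) = 36 - 36 = 0)
Q = 3/(-4 + √237/2) (Q = 3/(-4 + √(1/(-27 + 31) + 59)) = 3/(-4 + √(1/4 + 59)) = 3/(-4 + √(¼ + 59)) = 3/(-4 + √(237/4)) = 3/(-4 + √237/2) ≈ 0.81138)
T = 24 (T = 66 - 1*42 = 66 - 42 = 24)
J(Z(-4))*Q + T = 0²*(48/173 + 6*√237/173) + 24 = 0*(48/173 + 6*√237/173) + 24 = 0 + 24 = 24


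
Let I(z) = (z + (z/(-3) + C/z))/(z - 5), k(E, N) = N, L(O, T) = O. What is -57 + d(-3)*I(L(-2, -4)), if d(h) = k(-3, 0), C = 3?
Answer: -57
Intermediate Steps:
d(h) = 0
I(z) = (3/z + 2*z/3)/(-5 + z) (I(z) = (z + (z/(-3) + 3/z))/(z - 5) = (z + (z*(-⅓) + 3/z))/(-5 + z) = (z + (-z/3 + 3/z))/(-5 + z) = (z + (3/z - z/3))/(-5 + z) = (3/z + 2*z/3)/(-5 + z))
-57 + d(-3)*I(L(-2, -4)) = -57 + 0*((⅓)*(9 + 2*(-2)²)/(-2*(-5 - 2))) = -57 + 0*((⅓)*(-½)*(9 + 2*4)/(-7)) = -57 + 0*((⅓)*(-½)*(-⅐)*(9 + 8)) = -57 + 0*((⅓)*(-½)*(-⅐)*17) = -57 + 0*(17/42) = -57 + 0 = -57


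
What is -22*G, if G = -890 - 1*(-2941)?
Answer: -45122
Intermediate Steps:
G = 2051 (G = -890 + 2941 = 2051)
-22*G = -22*2051 = -45122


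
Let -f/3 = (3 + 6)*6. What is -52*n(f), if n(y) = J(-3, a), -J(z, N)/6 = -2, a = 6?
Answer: -624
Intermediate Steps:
f = -162 (f = -3*(3 + 6)*6 = -27*6 = -3*54 = -162)
J(z, N) = 12 (J(z, N) = -6*(-2) = 12)
n(y) = 12
-52*n(f) = -52*12 = -624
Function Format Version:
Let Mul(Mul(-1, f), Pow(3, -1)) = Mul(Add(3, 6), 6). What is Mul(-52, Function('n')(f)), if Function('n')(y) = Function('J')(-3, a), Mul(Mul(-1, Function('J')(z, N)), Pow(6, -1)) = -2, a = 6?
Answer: -624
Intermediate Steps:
f = -162 (f = Mul(-3, Mul(Add(3, 6), 6)) = Mul(-3, Mul(9, 6)) = Mul(-3, 54) = -162)
Function('J')(z, N) = 12 (Function('J')(z, N) = Mul(-6, -2) = 12)
Function('n')(y) = 12
Mul(-52, Function('n')(f)) = Mul(-52, 12) = -624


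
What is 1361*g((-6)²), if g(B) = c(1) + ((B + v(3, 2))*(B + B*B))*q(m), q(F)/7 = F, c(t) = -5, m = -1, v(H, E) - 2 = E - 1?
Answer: -494915401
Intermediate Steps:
v(H, E) = 1 + E (v(H, E) = 2 + (E - 1) = 2 + (-1 + E) = 1 + E)
q(F) = 7*F
g(B) = -5 - 7*(3 + B)*(B + B²) (g(B) = -5 + ((B + (1 + 2))*(B + B*B))*(7*(-1)) = -5 + ((B + 3)*(B + B²))*(-7) = -5 + ((3 + B)*(B + B²))*(-7) = -5 - 7*(3 + B)*(B + B²))
1361*g((-6)²) = 1361*(-5 - 28*((-6)²)² - 21*(-6)² - 7*((-6)²)³) = 1361*(-5 - 28*36² - 21*36 - 7*36³) = 1361*(-5 - 28*1296 - 756 - 7*46656) = 1361*(-5 - 36288 - 756 - 326592) = 1361*(-363641) = -494915401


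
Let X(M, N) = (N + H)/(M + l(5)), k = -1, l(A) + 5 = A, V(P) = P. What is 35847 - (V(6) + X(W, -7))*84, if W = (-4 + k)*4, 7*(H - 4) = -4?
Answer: 35328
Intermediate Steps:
H = 24/7 (H = 4 + (⅐)*(-4) = 4 - 4/7 = 24/7 ≈ 3.4286)
l(A) = -5 + A
W = -20 (W = (-4 - 1)*4 = -5*4 = -20)
X(M, N) = (24/7 + N)/M (X(M, N) = (N + 24/7)/(M + (-5 + 5)) = (24/7 + N)/(M + 0) = (24/7 + N)/M)
35847 - (V(6) + X(W, -7))*84 = 35847 - (6 + (24/7 - 7)/(-20))*84 = 35847 - (6 - 1/20*(-25/7))*84 = 35847 - (6 + 5/28)*84 = 35847 - 173*84/28 = 35847 - 1*519 = 35847 - 519 = 35328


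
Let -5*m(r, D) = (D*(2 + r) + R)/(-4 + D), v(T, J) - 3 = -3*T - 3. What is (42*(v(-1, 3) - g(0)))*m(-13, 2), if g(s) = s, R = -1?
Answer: -1449/5 ≈ -289.80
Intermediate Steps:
v(T, J) = -3*T (v(T, J) = 3 + (-3*T - 3) = 3 + (-3 - 3*T) = -3*T)
m(r, D) = -(-1 + D*(2 + r))/(5*(-4 + D)) (m(r, D) = -(D*(2 + r) - 1)/(5*(-4 + D)) = -(-1 + D*(2 + r))/(5*(-4 + D)))
(42*(v(-1, 3) - g(0)))*m(-13, 2) = (42*(-3*(-1) - 1*0))*((1 - 2*2 - 1*2*(-13))/(5*(-4 + 2))) = (42*(3 + 0))*((⅕)*(1 - 4 + 26)/(-2)) = (42*3)*((⅕)*(-½)*23) = 126*(-23/10) = -1449/5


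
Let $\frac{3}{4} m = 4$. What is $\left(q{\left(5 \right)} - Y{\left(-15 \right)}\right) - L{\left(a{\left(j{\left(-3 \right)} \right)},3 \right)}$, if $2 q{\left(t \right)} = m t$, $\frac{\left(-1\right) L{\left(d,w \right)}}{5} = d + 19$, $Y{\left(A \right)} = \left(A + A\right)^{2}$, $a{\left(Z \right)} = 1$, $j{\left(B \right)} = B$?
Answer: $- \frac{2360}{3} \approx -786.67$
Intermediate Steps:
$m = \frac{16}{3}$ ($m = \frac{4}{3} \cdot 4 = \frac{16}{3} \approx 5.3333$)
$Y{\left(A \right)} = 4 A^{2}$ ($Y{\left(A \right)} = \left(2 A\right)^{2} = 4 A^{2}$)
$L{\left(d,w \right)} = -95 - 5 d$ ($L{\left(d,w \right)} = - 5 \left(d + 19\right) = - 5 \left(19 + d\right) = -95 - 5 d$)
$q{\left(t \right)} = \frac{8 t}{3}$ ($q{\left(t \right)} = \frac{\frac{16}{3} t}{2} = \frac{8 t}{3}$)
$\left(q{\left(5 \right)} - Y{\left(-15 \right)}\right) - L{\left(a{\left(j{\left(-3 \right)} \right)},3 \right)} = \left(\frac{8}{3} \cdot 5 - 4 \left(-15\right)^{2}\right) - \left(-95 - 5\right) = \left(\frac{40}{3} - 4 \cdot 225\right) - \left(-95 - 5\right) = \left(\frac{40}{3} - 900\right) - -100 = \left(\frac{40}{3} - 900\right) + 100 = - \frac{2660}{3} + 100 = - \frac{2360}{3}$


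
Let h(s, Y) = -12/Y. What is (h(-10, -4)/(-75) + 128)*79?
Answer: 252721/25 ≈ 10109.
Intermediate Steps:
(h(-10, -4)/(-75) + 128)*79 = (-12/(-4)/(-75) + 128)*79 = (-12*(-¼)*(-1/75) + 128)*79 = (3*(-1/75) + 128)*79 = (-1/25 + 128)*79 = (3199/25)*79 = 252721/25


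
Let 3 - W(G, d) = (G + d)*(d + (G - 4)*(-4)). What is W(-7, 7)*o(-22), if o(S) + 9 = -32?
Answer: -123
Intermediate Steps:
W(G, d) = 3 - (G + d)*(16 + d - 4*G) (W(G, d) = 3 - (G + d)*(d + (G - 4)*(-4)) = 3 - (G + d)*(d + (-4 + G)*(-4)) = 3 - (G + d)*(d + (16 - 4*G)) = 3 - (G + d)*(16 + d - 4*G))
o(S) = -41 (o(S) = -9 - 32 = -41)
W(-7, 7)*o(-22) = (3 - 1*7² - 16*(-7) - 16*7 + 4*(-7)² + 3*(-7)*7)*(-41) = (3 - 1*49 + 112 - 112 + 4*49 - 147)*(-41) = (3 - 49 + 112 - 112 + 196 - 147)*(-41) = 3*(-41) = -123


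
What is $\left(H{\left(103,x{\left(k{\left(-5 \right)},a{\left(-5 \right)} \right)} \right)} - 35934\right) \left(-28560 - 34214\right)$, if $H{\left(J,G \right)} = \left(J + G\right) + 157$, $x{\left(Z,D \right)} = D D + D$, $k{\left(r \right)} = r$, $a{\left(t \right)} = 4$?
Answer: $2238144196$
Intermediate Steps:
$x{\left(Z,D \right)} = D + D^{2}$ ($x{\left(Z,D \right)} = D^{2} + D = D + D^{2}$)
$H{\left(J,G \right)} = 157 + G + J$ ($H{\left(J,G \right)} = \left(G + J\right) + 157 = 157 + G + J$)
$\left(H{\left(103,x{\left(k{\left(-5 \right)},a{\left(-5 \right)} \right)} \right)} - 35934\right) \left(-28560 - 34214\right) = \left(\left(157 + 4 \left(1 + 4\right) + 103\right) - 35934\right) \left(-28560 - 34214\right) = \left(\left(157 + 4 \cdot 5 + 103\right) - 35934\right) \left(-62774\right) = \left(\left(157 + 20 + 103\right) - 35934\right) \left(-62774\right) = \left(280 - 35934\right) \left(-62774\right) = \left(-35654\right) \left(-62774\right) = 2238144196$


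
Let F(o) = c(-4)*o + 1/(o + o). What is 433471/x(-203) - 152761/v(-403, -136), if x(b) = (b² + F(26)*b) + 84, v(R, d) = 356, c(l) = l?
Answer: -487663185025/1155169092 ≈ -422.16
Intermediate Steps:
F(o) = 1/(2*o) - 4*o (F(o) = -4*o + 1/(o + o) = -4*o + 1/(2*o) = 1/(2*o) - 4*o)
x(b) = 84 + b² - 5407*b/52 (x(b) = (b² + ((½)/26 - 4*26)*b) + 84 = (b² + ((½)*(1/26) - 104)*b) + 84 = (b² + (1/52 - 104)*b) + 84 = (b² - 5407*b/52) + 84 = 84 + b² - 5407*b/52)
433471/x(-203) - 152761/v(-403, -136) = 433471/(84 + (-203)² - 5407/52*(-203)) - 152761/356 = 433471/(84 + 41209 + 1097621/52) - 152761*1/356 = 433471/(3244857/52) - 152761/356 = 433471*(52/3244857) - 152761/356 = 22540492/3244857 - 152761/356 = -487663185025/1155169092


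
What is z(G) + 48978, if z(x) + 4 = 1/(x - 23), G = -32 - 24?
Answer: 3868945/79 ≈ 48974.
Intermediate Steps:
G = -56
z(x) = -4 + 1/(-23 + x) (z(x) = -4 + 1/(x - 23) = -4 + 1/(-23 + x))
z(G) + 48978 = (93 - 4*(-56))/(-23 - 56) + 48978 = (93 + 224)/(-79) + 48978 = -1/79*317 + 48978 = -317/79 + 48978 = 3868945/79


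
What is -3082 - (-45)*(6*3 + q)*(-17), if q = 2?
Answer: -18382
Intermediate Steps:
-3082 - (-45)*(6*3 + q)*(-17) = -3082 - (-45)*(6*3 + 2)*(-17) = -3082 - (-45)*(18 + 2)*(-17) = -3082 - (-45)*20*(-17) = -3082 - (-45)*(-340) = -3082 - 1*15300 = -3082 - 15300 = -18382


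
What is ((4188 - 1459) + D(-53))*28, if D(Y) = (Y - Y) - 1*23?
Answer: 75768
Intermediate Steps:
D(Y) = -23 (D(Y) = 0 - 23 = -23)
((4188 - 1459) + D(-53))*28 = ((4188 - 1459) - 23)*28 = (2729 - 23)*28 = 2706*28 = 75768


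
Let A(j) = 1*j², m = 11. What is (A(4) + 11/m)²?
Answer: 289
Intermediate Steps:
A(j) = j²
(A(4) + 11/m)² = (4² + 11/11)² = (16 + 11*(1/11))² = (16 + 1)² = 17² = 289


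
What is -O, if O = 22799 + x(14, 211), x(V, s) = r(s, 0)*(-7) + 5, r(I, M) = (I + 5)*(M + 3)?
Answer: -18268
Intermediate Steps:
r(I, M) = (3 + M)*(5 + I) (r(I, M) = (5 + I)*(3 + M) = (3 + M)*(5 + I))
x(V, s) = -100 - 21*s (x(V, s) = (15 + 3*s + 5*0 + s*0)*(-7) + 5 = (15 + 3*s + 0 + 0)*(-7) + 5 = (15 + 3*s)*(-7) + 5 = (-105 - 21*s) + 5 = -100 - 21*s)
O = 18268 (O = 22799 + (-100 - 21*211) = 22799 + (-100 - 4431) = 22799 - 4531 = 18268)
-O = -1*18268 = -18268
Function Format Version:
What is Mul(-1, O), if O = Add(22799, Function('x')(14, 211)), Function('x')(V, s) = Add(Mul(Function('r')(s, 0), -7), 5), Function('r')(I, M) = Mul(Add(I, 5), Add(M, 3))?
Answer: -18268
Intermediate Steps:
Function('r')(I, M) = Mul(Add(3, M), Add(5, I)) (Function('r')(I, M) = Mul(Add(5, I), Add(3, M)) = Mul(Add(3, M), Add(5, I)))
Function('x')(V, s) = Add(-100, Mul(-21, s)) (Function('x')(V, s) = Add(Mul(Add(15, Mul(3, s), Mul(5, 0), Mul(s, 0)), -7), 5) = Add(Mul(Add(15, Mul(3, s), 0, 0), -7), 5) = Add(Mul(Add(15, Mul(3, s)), -7), 5) = Add(Add(-105, Mul(-21, s)), 5) = Add(-100, Mul(-21, s)))
O = 18268 (O = Add(22799, Add(-100, Mul(-21, 211))) = Add(22799, Add(-100, -4431)) = Add(22799, -4531) = 18268)
Mul(-1, O) = Mul(-1, 18268) = -18268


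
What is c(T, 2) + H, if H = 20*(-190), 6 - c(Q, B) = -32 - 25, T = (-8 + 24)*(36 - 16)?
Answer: -3737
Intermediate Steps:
T = 320 (T = 16*20 = 320)
c(Q, B) = 63 (c(Q, B) = 6 - (-32 - 25) = 6 - 1*(-57) = 6 + 57 = 63)
H = -3800
c(T, 2) + H = 63 - 3800 = -3737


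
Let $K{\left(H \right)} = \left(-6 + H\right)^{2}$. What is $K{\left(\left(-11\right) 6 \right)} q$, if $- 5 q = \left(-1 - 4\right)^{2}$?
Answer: $-25920$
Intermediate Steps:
$q = -5$ ($q = - \frac{\left(-1 - 4\right)^{2}}{5} = - \frac{\left(-5\right)^{2}}{5} = \left(- \frac{1}{5}\right) 25 = -5$)
$K{\left(\left(-11\right) 6 \right)} q = \left(-6 - 66\right)^{2} \left(-5\right) = \left(-72\right)^{2} \left(-5\right) = 5184 \left(-5\right) = -25920$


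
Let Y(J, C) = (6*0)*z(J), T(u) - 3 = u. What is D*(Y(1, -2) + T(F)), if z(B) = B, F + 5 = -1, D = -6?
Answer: 18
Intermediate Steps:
F = -6 (F = -5 - 1 = -6)
T(u) = 3 + u
Y(J, C) = 0 (Y(J, C) = (6*0)*J = 0*J = 0)
D*(Y(1, -2) + T(F)) = -6*(0 + (3 - 6)) = -6*(0 - 3) = -6*(-3) = 18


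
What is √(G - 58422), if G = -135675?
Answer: I*√194097 ≈ 440.56*I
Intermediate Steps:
√(G - 58422) = √(-135675 - 58422) = √(-194097) = I*√194097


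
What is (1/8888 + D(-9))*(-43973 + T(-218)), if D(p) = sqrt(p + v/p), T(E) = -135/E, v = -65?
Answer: -9585979/1937584 - 19171958*I/327 ≈ -4.9474 - 58630.0*I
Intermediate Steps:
D(p) = sqrt(p - 65/p)
(1/8888 + D(-9))*(-43973 + T(-218)) = (1/8888 + sqrt(-9 - 65/(-9)))*(-43973 - 135/(-218)) = (1/8888 + sqrt(-9 - 65*(-1/9)))*(-43973 - 135*(-1/218)) = (1/8888 + sqrt(-9 + 65/9))*(-43973 + 135/218) = (1/8888 + sqrt(-16/9))*(-9585979/218) = (1/8888 + 4*I/3)*(-9585979/218) = -9585979/1937584 - 19171958*I/327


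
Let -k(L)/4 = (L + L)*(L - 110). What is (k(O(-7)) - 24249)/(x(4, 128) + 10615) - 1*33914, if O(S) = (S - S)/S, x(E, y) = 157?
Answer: -365345857/10772 ≈ -33916.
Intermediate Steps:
O(S) = 0 (O(S) = 0/S = 0)
k(L) = -8*L*(-110 + L) (k(L) = -4*(L + L)*(L - 110) = -4*2*L*(-110 + L) = -8*L*(-110 + L))
(k(O(-7)) - 24249)/(x(4, 128) + 10615) - 1*33914 = (8*0*(110 - 1*0) - 24249)/(157 + 10615) - 1*33914 = (8*0*(110 + 0) - 24249)/10772 - 33914 = (8*0*110 - 24249)*(1/10772) - 33914 = (0 - 24249)*(1/10772) - 33914 = -24249*1/10772 - 33914 = -24249/10772 - 33914 = -365345857/10772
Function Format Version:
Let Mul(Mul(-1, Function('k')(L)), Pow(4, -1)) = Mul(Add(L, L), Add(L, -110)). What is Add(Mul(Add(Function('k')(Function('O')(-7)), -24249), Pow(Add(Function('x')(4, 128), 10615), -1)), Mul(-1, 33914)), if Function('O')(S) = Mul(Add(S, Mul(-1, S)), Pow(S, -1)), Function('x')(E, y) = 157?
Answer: Rational(-365345857, 10772) ≈ -33916.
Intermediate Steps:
Function('O')(S) = 0 (Function('O')(S) = Mul(0, Pow(S, -1)) = 0)
Function('k')(L) = Mul(-8, L, Add(-110, L)) (Function('k')(L) = Mul(-4, Mul(Add(L, L), Add(L, -110))) = Mul(-4, Mul(Mul(2, L), Add(-110, L))) = Mul(-4, Mul(2, L, Add(-110, L))) = Mul(-8, L, Add(-110, L)))
Add(Mul(Add(Function('k')(Function('O')(-7)), -24249), Pow(Add(Function('x')(4, 128), 10615), -1)), Mul(-1, 33914)) = Add(Mul(Add(Mul(8, 0, Add(110, Mul(-1, 0))), -24249), Pow(Add(157, 10615), -1)), Mul(-1, 33914)) = Add(Mul(Add(Mul(8, 0, Add(110, 0)), -24249), Pow(10772, -1)), -33914) = Add(Mul(Add(Mul(8, 0, 110), -24249), Rational(1, 10772)), -33914) = Add(Mul(Add(0, -24249), Rational(1, 10772)), -33914) = Add(Mul(-24249, Rational(1, 10772)), -33914) = Add(Rational(-24249, 10772), -33914) = Rational(-365345857, 10772)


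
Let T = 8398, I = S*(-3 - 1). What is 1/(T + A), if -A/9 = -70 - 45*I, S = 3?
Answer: 1/4168 ≈ 0.00023992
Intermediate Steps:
I = -12 (I = 3*(-3 - 1) = 3*(-4) = -12)
A = -4230 (A = -9*(-70 - 45*(-12)) = -9*(-70 + 540) = -9*470 = -4230)
1/(T + A) = 1/(8398 - 4230) = 1/4168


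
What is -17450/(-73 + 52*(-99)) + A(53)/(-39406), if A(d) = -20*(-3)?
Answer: 343660720/102869363 ≈ 3.3407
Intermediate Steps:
A(d) = 60
-17450/(-73 + 52*(-99)) + A(53)/(-39406) = -17450/(-73 + 52*(-99)) + 60/(-39406) = -17450/(-73 - 5148) + 60*(-1/39406) = -17450/(-5221) - 30/19703 = -17450*(-1/5221) - 30/19703 = 17450/5221 - 30/19703 = 343660720/102869363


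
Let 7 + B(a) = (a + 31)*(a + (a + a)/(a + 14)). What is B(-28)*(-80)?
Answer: 6320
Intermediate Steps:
B(a) = -7 + (31 + a)*(a + 2*a/(14 + a)) (B(a) = -7 + (a + 31)*(a + (a + a)/(a + 14)) = -7 + (31 + a)*(a + (2*a)/(14 + a)) = -7 + (31 + a)*(a + 2*a/(14 + a)))
B(-28)*(-80) = ((-98 + (-28)³ + 47*(-28)² + 489*(-28))/(14 - 28))*(-80) = ((-98 - 21952 + 47*784 - 13692)/(-14))*(-80) = -(-98 - 21952 + 36848 - 13692)/14*(-80) = -1/14*1106*(-80) = -79*(-80) = 6320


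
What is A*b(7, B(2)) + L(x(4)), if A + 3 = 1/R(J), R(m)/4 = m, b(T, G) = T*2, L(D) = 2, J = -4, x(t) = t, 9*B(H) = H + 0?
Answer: -327/8 ≈ -40.875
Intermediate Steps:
B(H) = H/9 (B(H) = (H + 0)/9 = H/9)
b(T, G) = 2*T
R(m) = 4*m
A = -49/16 (A = -3 + 1/(4*(-4)) = -3 + 1/(-16) = -3 - 1/16 = -49/16 ≈ -3.0625)
A*b(7, B(2)) + L(x(4)) = -49*7/8 + 2 = -49/16*14 + 2 = -343/8 + 2 = -327/8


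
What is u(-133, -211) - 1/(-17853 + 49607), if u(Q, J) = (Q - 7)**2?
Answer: 622378399/31754 ≈ 19600.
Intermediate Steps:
u(Q, J) = (-7 + Q)**2
u(-133, -211) - 1/(-17853 + 49607) = (-7 - 133)**2 - 1/(-17853 + 49607) = (-140)**2 - 1/31754 = 19600 - 1*1/31754 = 19600 - 1/31754 = 622378399/31754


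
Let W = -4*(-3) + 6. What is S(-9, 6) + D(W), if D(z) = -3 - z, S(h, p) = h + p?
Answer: -24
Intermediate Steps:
W = 18 (W = 12 + 6 = 18)
S(-9, 6) + D(W) = (-9 + 6) + (-3 - 1*18) = -3 + (-3 - 18) = -3 - 21 = -24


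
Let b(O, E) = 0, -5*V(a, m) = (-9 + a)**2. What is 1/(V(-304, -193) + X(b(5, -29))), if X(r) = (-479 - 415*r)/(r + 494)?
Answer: -2470/48399081 ≈ -5.1034e-5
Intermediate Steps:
V(a, m) = -(-9 + a)**2/5
X(r) = (-479 - 415*r)/(494 + r)
1/(V(-304, -193) + X(b(5, -29))) = 1/(-(-9 - 304)**2/5 + (-479 - 415*0)/(494 + 0)) = 1/(-1/5*(-313)**2 + (-479 + 0)/494) = 1/(-1/5*97969 + (1/494)*(-479)) = 1/(-97969/5 - 479/494) = 1/(-48399081/2470) = -2470/48399081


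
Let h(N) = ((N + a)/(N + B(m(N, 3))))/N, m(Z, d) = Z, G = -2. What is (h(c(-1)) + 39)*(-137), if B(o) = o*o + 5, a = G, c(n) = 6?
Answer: -753637/141 ≈ -5344.9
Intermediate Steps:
a = -2
B(o) = 5 + o**2 (B(o) = o**2 + 5 = 5 + o**2)
h(N) = (-2 + N)/(N*(5 + N + N**2)) (h(N) = ((N - 2)/(N + (5 + N**2)))/N = ((-2 + N)/(5 + N + N**2))/N = (-2 + N)/(N*(5 + N + N**2)))
(h(c(-1)) + 39)*(-137) = ((-2 + 6)/(6*(5 + 6 + 6**2)) + 39)*(-137) = ((1/6)*4/(5 + 6 + 36) + 39)*(-137) = ((1/6)*4/47 + 39)*(-137) = ((1/6)*(1/47)*4 + 39)*(-137) = (2/141 + 39)*(-137) = (5501/141)*(-137) = -753637/141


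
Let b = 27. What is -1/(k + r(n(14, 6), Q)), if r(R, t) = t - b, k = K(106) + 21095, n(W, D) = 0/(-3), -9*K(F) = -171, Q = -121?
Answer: -1/20966 ≈ -4.7696e-5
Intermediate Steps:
K(F) = 19 (K(F) = -⅑*(-171) = 19)
n(W, D) = 0 (n(W, D) = 0*(-⅓) = 0)
k = 21114 (k = 19 + 21095 = 21114)
r(R, t) = -27 + t (r(R, t) = t - 1*27 = t - 27 = -27 + t)
-1/(k + r(n(14, 6), Q)) = -1/(21114 + (-27 - 121)) = -1/(21114 - 148) = -1/20966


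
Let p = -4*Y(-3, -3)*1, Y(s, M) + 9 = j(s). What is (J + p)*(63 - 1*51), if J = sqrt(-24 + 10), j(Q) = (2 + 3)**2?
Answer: -768 + 12*I*sqrt(14) ≈ -768.0 + 44.9*I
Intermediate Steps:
j(Q) = 25 (j(Q) = 5**2 = 25)
Y(s, M) = 16 (Y(s, M) = -9 + 25 = 16)
p = -64 (p = -4*16*1 = -64*1 = -64)
J = I*sqrt(14) (J = sqrt(-14) = I*sqrt(14) ≈ 3.7417*I)
(J + p)*(63 - 1*51) = (I*sqrt(14) - 64)*(63 - 1*51) = (-64 + I*sqrt(14))*(63 - 51) = (-64 + I*sqrt(14))*12 = -768 + 12*I*sqrt(14)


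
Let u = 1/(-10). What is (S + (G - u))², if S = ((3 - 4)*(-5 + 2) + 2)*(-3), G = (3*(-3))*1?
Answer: 57121/100 ≈ 571.21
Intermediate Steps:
G = -9 (G = -9*1 = -9)
S = -15 (S = (-1*(-3) + 2)*(-3) = (3 + 2)*(-3) = 5*(-3) = -15)
u = -⅒ ≈ -0.10000
(S + (G - u))² = (-15 + (-9 - 1*(-⅒)))² = (-15 + (-9 + ⅒))² = (-15 - 89/10)² = (-239/10)² = 57121/100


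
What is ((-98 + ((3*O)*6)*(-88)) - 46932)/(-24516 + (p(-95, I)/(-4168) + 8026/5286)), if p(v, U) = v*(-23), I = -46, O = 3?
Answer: 570431754768/270057893155 ≈ 2.1123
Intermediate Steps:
p(v, U) = -23*v
((-98 + ((3*O)*6)*(-88)) - 46932)/(-24516 + (p(-95, I)/(-4168) + 8026/5286)) = ((-98 + ((3*3)*6)*(-88)) - 46932)/(-24516 + (-23*(-95)/(-4168) + 8026/5286)) = ((-98 + (9*6)*(-88)) - 46932)/(-24516 + (2185*(-1/4168) + 8026*(1/5286))) = ((-98 + 54*(-88)) - 46932)/(-24516 + (-2185/4168 + 4013/2643)) = ((-98 - 4752) - 46932)/(-24516 + 10951229/11016024) = (-4850 - 46932)/(-270057893155/11016024) = -51782*(-11016024/270057893155) = 570431754768/270057893155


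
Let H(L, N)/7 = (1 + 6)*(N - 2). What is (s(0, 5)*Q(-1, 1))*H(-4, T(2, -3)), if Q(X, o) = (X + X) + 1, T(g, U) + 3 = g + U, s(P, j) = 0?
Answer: 0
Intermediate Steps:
T(g, U) = -3 + U + g (T(g, U) = -3 + (g + U) = -3 + (U + g) = -3 + U + g)
Q(X, o) = 1 + 2*X (Q(X, o) = 2*X + 1 = 1 + 2*X)
H(L, N) = -98 + 49*N (H(L, N) = 7*((1 + 6)*(N - 2)) = 7*(7*(-2 + N)) = 7*(-14 + 7*N) = -98 + 49*N)
(s(0, 5)*Q(-1, 1))*H(-4, T(2, -3)) = (0*(1 + 2*(-1)))*(-98 + 49*(-3 - 3 + 2)) = (0*(1 - 2))*(-98 + 49*(-4)) = (0*(-1))*(-98 - 196) = 0*(-294) = 0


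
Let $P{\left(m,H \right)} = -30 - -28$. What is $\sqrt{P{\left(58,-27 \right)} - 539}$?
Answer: $i \sqrt{541} \approx 23.259 i$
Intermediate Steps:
$P{\left(m,H \right)} = -2$ ($P{\left(m,H \right)} = -30 + 28 = -2$)
$\sqrt{P{\left(58,-27 \right)} - 539} = \sqrt{-2 - 539} = \sqrt{-541} = i \sqrt{541}$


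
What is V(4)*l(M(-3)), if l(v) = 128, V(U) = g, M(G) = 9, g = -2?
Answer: -256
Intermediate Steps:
V(U) = -2
V(4)*l(M(-3)) = -2*128 = -256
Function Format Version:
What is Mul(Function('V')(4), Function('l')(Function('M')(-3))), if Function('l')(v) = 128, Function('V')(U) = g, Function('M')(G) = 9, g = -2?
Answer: -256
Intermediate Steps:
Function('V')(U) = -2
Mul(Function('V')(4), Function('l')(Function('M')(-3))) = Mul(-2, 128) = -256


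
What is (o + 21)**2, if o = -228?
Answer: 42849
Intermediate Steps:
(o + 21)**2 = (-228 + 21)**2 = (-207)**2 = 42849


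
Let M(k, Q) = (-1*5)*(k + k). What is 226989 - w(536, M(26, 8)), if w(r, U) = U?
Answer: 227249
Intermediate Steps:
M(k, Q) = -10*k
226989 - w(536, M(26, 8)) = 226989 - (-10)*26 = 226989 - 1*(-260) = 226989 + 260 = 227249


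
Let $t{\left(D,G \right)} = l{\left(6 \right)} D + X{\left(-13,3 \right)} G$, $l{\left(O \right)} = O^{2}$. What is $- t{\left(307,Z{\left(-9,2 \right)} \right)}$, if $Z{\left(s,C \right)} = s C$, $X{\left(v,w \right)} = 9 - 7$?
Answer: $-11016$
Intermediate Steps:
$X{\left(v,w \right)} = 2$
$Z{\left(s,C \right)} = C s$
$t{\left(D,G \right)} = 2 G + 36 D$ ($t{\left(D,G \right)} = 6^{2} D + 2 G = 36 D + 2 G = 2 G + 36 D$)
$- t{\left(307,Z{\left(-9,2 \right)} \right)} = - (2 \cdot 2 \left(-9\right) + 36 \cdot 307) = - (2 \left(-18\right) + 11052) = - (-36 + 11052) = \left(-1\right) 11016 = -11016$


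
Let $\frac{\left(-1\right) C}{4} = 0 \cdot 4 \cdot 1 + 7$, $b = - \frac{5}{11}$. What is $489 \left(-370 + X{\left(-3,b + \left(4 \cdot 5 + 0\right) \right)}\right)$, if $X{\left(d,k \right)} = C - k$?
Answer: $- \frac{2245977}{11} \approx -2.0418 \cdot 10^{5}$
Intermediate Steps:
$b = - \frac{5}{11}$ ($b = \left(-5\right) \frac{1}{11} = - \frac{5}{11} \approx -0.45455$)
$C = -28$ ($C = - 4 \left(0 \cdot 4 \cdot 1 + 7\right) = - 4 \left(0 \cdot 1 + 7\right) = - 4 \left(0 + 7\right) = \left(-4\right) 7 = -28$)
$X{\left(d,k \right)} = -28 - k$
$489 \left(-370 + X{\left(-3,b + \left(4 \cdot 5 + 0\right) \right)}\right) = 489 \left(-370 - \left(\frac{303}{11} + 20\right)\right) = 489 \left(-370 - \frac{523}{11}\right) = 489 \left(- \frac{4593}{11}\right) = - \frac{2245977}{11}$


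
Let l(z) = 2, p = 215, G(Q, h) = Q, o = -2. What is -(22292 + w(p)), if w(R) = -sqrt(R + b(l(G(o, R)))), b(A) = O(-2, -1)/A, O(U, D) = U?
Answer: -22292 + sqrt(214) ≈ -22277.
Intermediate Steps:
b(A) = -2/A
w(R) = -sqrt(-1 + R) (w(R) = -sqrt(R - 2/2) = -sqrt(R - 2*1/2) = -sqrt(R - 1) = -sqrt(-1 + R))
-(22292 + w(p)) = -(22292 - sqrt(-1 + 215)) = -(22292 - sqrt(214)) = -22292 + sqrt(214)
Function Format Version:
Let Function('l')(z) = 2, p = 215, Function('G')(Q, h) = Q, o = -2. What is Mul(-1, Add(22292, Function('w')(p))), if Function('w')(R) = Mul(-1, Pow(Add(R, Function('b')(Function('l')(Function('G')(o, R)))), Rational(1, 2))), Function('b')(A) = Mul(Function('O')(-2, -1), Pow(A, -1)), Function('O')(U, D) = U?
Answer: Add(-22292, Pow(214, Rational(1, 2))) ≈ -22277.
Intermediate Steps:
Function('b')(A) = Mul(-2, Pow(A, -1))
Function('w')(R) = Mul(-1, Pow(Add(-1, R), Rational(1, 2))) (Function('w')(R) = Mul(-1, Pow(Add(R, Mul(-2, Pow(2, -1))), Rational(1, 2))) = Mul(-1, Pow(Add(R, Mul(-2, Rational(1, 2))), Rational(1, 2))) = Mul(-1, Pow(Add(R, -1), Rational(1, 2))) = Mul(-1, Pow(Add(-1, R), Rational(1, 2))))
Mul(-1, Add(22292, Function('w')(p))) = Mul(-1, Add(22292, Mul(-1, Pow(Add(-1, 215), Rational(1, 2))))) = Mul(-1, Add(22292, Mul(-1, Pow(214, Rational(1, 2))))) = Add(-22292, Pow(214, Rational(1, 2)))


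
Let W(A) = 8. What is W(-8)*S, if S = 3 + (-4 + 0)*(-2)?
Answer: 88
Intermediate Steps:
S = 11 (S = 3 - 4*(-2) = 3 + 8 = 11)
W(-8)*S = 8*11 = 88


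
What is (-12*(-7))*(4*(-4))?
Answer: -1344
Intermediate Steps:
(-12*(-7))*(4*(-4)) = 84*(-16) = -1344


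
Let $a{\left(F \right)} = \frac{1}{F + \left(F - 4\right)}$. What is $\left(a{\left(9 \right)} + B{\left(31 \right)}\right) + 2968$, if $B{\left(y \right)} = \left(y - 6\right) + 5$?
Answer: $\frac{41973}{14} \approx 2998.1$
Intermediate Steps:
$a{\left(F \right)} = \frac{1}{-4 + 2 F}$ ($a{\left(F \right)} = \frac{1}{F + \left(-4 + F\right)} = \frac{1}{-4 + 2 F}$)
$B{\left(y \right)} = -1 + y$ ($B{\left(y \right)} = \left(-6 + y\right) + 5 = -1 + y$)
$\left(a{\left(9 \right)} + B{\left(31 \right)}\right) + 2968 = \left(\frac{1}{2 \left(-2 + 9\right)} + \left(-1 + 31\right)\right) + 2968 = \left(\frac{1}{2 \cdot 7} + 30\right) + 2968 = \left(\frac{1}{2} \cdot \frac{1}{7} + 30\right) + 2968 = \left(\frac{1}{14} + 30\right) + 2968 = \frac{421}{14} + 2968 = \frac{41973}{14}$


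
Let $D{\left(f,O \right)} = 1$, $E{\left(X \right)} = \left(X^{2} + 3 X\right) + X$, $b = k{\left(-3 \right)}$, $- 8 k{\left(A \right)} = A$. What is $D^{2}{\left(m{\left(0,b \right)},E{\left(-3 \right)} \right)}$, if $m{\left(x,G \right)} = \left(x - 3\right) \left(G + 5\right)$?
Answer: $1$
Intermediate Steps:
$k{\left(A \right)} = - \frac{A}{8}$
$b = \frac{3}{8}$ ($b = \left(- \frac{1}{8}\right) \left(-3\right) = \frac{3}{8} \approx 0.375$)
$E{\left(X \right)} = X^{2} + 4 X$
$m{\left(x,G \right)} = \left(-3 + x\right) \left(5 + G\right)$
$D^{2}{\left(m{\left(0,b \right)},E{\left(-3 \right)} \right)} = 1^{2} = 1$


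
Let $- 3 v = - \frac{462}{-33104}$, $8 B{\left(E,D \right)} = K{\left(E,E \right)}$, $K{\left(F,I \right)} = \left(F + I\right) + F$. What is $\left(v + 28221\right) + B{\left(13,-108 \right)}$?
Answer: $\frac{233597303}{8276} \approx 28226.0$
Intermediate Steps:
$K{\left(F,I \right)} = I + 2 F$
$B{\left(E,D \right)} = \frac{3 E}{8}$ ($B{\left(E,D \right)} = \frac{E + 2 E}{8} = \frac{3 E}{8}$)
$v = - \frac{77}{16552}$ ($v = - \frac{\left(-462\right) \frac{1}{-33104}}{3} = - \frac{\left(-462\right) \left(- \frac{1}{33104}\right)}{3} = \left(- \frac{1}{3}\right) \frac{231}{16552} = - \frac{77}{16552} \approx -0.004652$)
$\left(v + 28221\right) + B{\left(13,-108 \right)} = \left(- \frac{77}{16552} + 28221\right) + \frac{3}{8} \cdot 13 = \frac{467113915}{16552} + \frac{39}{8} = \frac{233597303}{8276}$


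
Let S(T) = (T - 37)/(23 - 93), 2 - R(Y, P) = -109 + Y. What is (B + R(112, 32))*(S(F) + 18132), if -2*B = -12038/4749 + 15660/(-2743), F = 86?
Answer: 737368785164/13026507 ≈ 56605.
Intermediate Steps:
R(Y, P) = 111 - Y (R(Y, P) = 2 - (-109 + Y) = 2 + (109 - Y) = 111 - Y)
B = 53694787/13026507 (B = -(-12038/4749 + 15660/(-2743))/2 = -(-12038*1/4749 + 15660*(-1/2743))/2 = -(-12038/4749 - 15660/2743)/2 = -½*(-107389574/13026507) = 53694787/13026507 ≈ 4.1220)
S(T) = 37/70 - T/70 (S(T) = (-37 + T)/(-70) = (-37 + T)*(-1/70) = 37/70 - T/70)
(B + R(112, 32))*(S(F) + 18132) = (53694787/13026507 + (111 - 1*112))*((37/70 - 1/70*86) + 18132) = (53694787/13026507 + (111 - 112))*((37/70 - 43/35) + 18132) = (53694787/13026507 - 1)*(-7/10 + 18132) = (40668280/13026507)*(181313/10) = 737368785164/13026507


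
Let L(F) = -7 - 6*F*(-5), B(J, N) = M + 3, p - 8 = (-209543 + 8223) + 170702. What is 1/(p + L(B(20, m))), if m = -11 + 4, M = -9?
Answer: -1/30797 ≈ -3.2471e-5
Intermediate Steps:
m = -7
p = -30610 (p = 8 + ((-209543 + 8223) + 170702) = 8 + (-201320 + 170702) = 8 - 30618 = -30610)
B(J, N) = -6 (B(J, N) = -9 + 3 = -6)
L(F) = -7 + 30*F
1/(p + L(B(20, m))) = 1/(-30610 + (-7 + 30*(-6))) = 1/(-30610 + (-7 - 180)) = 1/(-30610 - 187) = 1/(-30797) = -1/30797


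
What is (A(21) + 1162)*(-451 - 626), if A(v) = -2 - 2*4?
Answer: -1240704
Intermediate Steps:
A(v) = -10 (A(v) = -2 - 8 = -10)
(A(21) + 1162)*(-451 - 626) = (-10 + 1162)*(-451 - 626) = 1152*(-1077) = -1240704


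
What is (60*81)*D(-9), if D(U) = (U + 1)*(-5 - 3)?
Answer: 311040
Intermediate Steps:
D(U) = -8 - 8*U (D(U) = (1 + U)*(-8) = -8 - 8*U)
(60*81)*D(-9) = (60*81)*(-8 - 8*(-9)) = 4860*(-8 + 72) = 4860*64 = 311040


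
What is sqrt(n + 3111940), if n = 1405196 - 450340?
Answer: 2*sqrt(1016699) ≈ 2016.6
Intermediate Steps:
n = 954856
sqrt(n + 3111940) = sqrt(954856 + 3111940) = sqrt(4066796) = 2*sqrt(1016699)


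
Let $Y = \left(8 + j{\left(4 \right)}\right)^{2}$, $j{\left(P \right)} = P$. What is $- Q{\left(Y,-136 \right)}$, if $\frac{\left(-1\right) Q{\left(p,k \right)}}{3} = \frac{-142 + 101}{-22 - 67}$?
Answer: $\frac{123}{89} \approx 1.382$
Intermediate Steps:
$Y = 144$ ($Y = \left(8 + 4\right)^{2} = 12^{2} = 144$)
$Q{\left(p,k \right)} = - \frac{123}{89}$ ($Q{\left(p,k \right)} = - 3 \frac{-142 + 101}{-22 - 67} = - 3 \left(- \frac{41}{-89}\right) = - 3 \left(\left(-41\right) \left(- \frac{1}{89}\right)\right) = \left(-3\right) \frac{41}{89} = - \frac{123}{89}$)
$- Q{\left(Y,-136 \right)} = \left(-1\right) \left(- \frac{123}{89}\right) = \frac{123}{89}$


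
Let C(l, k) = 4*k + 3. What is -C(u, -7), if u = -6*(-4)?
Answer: 25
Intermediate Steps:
u = 24
C(l, k) = 3 + 4*k
-C(u, -7) = -(3 + 4*(-7)) = -(3 - 28) = -1*(-25) = 25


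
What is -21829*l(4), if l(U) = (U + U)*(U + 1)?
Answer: -873160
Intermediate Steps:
l(U) = 2*U*(1 + U) (l(U) = (2*U)*(1 + U) = 2*U*(1 + U))
-21829*l(4) = -43658*4*(1 + 4) = -43658*4*5 = -21829*40 = -873160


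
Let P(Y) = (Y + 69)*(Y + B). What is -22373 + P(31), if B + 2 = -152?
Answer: -34673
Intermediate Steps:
B = -154 (B = -2 - 152 = -154)
P(Y) = (-154 + Y)*(69 + Y) (P(Y) = (Y + 69)*(Y - 154) = (69 + Y)*(-154 + Y) = (-154 + Y)*(69 + Y))
-22373 + P(31) = -22373 + (-10626 + 31² - 85*31) = -22373 + (-10626 + 961 - 2635) = -22373 - 12300 = -34673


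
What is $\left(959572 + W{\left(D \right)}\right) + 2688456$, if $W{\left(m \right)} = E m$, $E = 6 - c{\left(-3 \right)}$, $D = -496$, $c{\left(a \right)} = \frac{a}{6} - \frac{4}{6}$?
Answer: $\frac{10933420}{3} \approx 3.6445 \cdot 10^{6}$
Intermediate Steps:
$c{\left(a \right)} = - \frac{2}{3} + \frac{a}{6}$ ($c{\left(a \right)} = a \frac{1}{6} - \frac{2}{3} = \frac{a}{6} - \frac{2}{3} = - \frac{2}{3} + \frac{a}{6}$)
$E = \frac{43}{6}$ ($E = 6 - \left(- \frac{2}{3} + \frac{1}{6} \left(-3\right)\right) = 6 - \left(- \frac{2}{3} - \frac{1}{2}\right) = 6 - - \frac{7}{6} = 6 + \frac{7}{6} = \frac{43}{6} \approx 7.1667$)
$W{\left(m \right)} = \frac{43 m}{6}$
$\left(959572 + W{\left(D \right)}\right) + 2688456 = \left(959572 + \frac{43}{6} \left(-496\right)\right) + 2688456 = \left(959572 - \frac{10664}{3}\right) + 2688456 = \frac{2868052}{3} + 2688456 = \frac{10933420}{3}$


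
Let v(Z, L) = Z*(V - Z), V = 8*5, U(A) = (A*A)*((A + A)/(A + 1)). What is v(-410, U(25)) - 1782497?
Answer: -1966997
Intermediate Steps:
U(A) = 2*A**3/(1 + A) (U(A) = A**2*((2*A)/(1 + A)) = A**2*(2*A/(1 + A)) = 2*A**3/(1 + A))
V = 40
v(Z, L) = Z*(40 - Z)
v(-410, U(25)) - 1782497 = -410*(40 - 1*(-410)) - 1782497 = -410*(40 + 410) - 1782497 = -410*450 - 1782497 = -184500 - 1782497 = -1966997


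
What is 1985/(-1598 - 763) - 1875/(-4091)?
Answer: -3693760/9658851 ≈ -0.38242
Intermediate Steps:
1985/(-1598 - 763) - 1875/(-4091) = 1985/(-2361) - 1875*(-1/4091) = 1985*(-1/2361) + 1875/4091 = -1985/2361 + 1875/4091 = -3693760/9658851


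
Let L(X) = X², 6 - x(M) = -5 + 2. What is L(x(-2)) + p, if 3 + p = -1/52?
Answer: 4055/52 ≈ 77.981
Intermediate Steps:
x(M) = 9 (x(M) = 6 - (-5 + 2) = 6 - 1*(-3) = 6 + 3 = 9)
p = -157/52 (p = -3 - 1/52 = -157/52 ≈ -3.0192)
L(x(-2)) + p = 9² - 157/52 = 81 - 157/52 = 4055/52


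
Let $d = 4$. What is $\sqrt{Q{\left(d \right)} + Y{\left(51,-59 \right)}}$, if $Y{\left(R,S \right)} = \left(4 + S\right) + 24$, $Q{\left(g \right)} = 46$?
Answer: $\sqrt{15} \approx 3.873$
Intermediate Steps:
$Y{\left(R,S \right)} = 28 + S$
$\sqrt{Q{\left(d \right)} + Y{\left(51,-59 \right)}} = \sqrt{46 + \left(28 - 59\right)} = \sqrt{46 - 31} = \sqrt{15}$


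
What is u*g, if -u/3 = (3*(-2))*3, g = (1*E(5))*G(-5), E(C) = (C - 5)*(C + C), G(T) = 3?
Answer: 0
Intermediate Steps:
E(C) = 2*C*(-5 + C) (E(C) = (-5 + C)*(2*C) = 2*C*(-5 + C))
g = 0 (g = (1*(2*5*(-5 + 5)))*3 = (1*(2*5*0))*3 = (1*0)*3 = 0*3 = 0)
u = 54 (u = -3*3*(-2)*3 = -(-18)*3 = -3*(-18) = 54)
u*g = 54*0 = 0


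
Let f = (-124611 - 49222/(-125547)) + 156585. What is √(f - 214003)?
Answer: I*√2869143875790627/125547 ≈ 426.65*I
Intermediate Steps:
f = 4014289000/125547 (f = (-124611 - 49222*(-1/125547)) + 156585 = (-124611 + 49222/125547) + 156585 = -15644487995/125547 + 156585 = 4014289000/125547 ≈ 31974.)
√(f - 214003) = √(4014289000/125547 - 214003) = √(-22853145641/125547) = I*√2869143875790627/125547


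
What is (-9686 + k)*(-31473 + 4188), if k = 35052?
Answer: -692111310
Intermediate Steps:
(-9686 + k)*(-31473 + 4188) = (-9686 + 35052)*(-31473 + 4188) = 25366*(-27285) = -692111310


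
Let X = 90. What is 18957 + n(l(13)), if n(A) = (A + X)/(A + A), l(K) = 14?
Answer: 132725/7 ≈ 18961.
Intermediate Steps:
n(A) = (90 + A)/(2*A) (n(A) = (A + 90)/(A + A) = (90 + A)/((2*A)) = (90 + A)*(1/(2*A)) = (90 + A)/(2*A))
18957 + n(l(13)) = 18957 + (½)*(90 + 14)/14 = 18957 + (½)*(1/14)*104 = 18957 + 26/7 = 132725/7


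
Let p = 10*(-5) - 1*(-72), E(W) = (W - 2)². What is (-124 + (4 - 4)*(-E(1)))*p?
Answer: -2728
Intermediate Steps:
E(W) = (-2 + W)²
p = 22 (p = -50 + 72 = 22)
(-124 + (4 - 4)*(-E(1)))*p = (-124 + (4 - 4)*(-(-2 + 1)²))*22 = (-124 + 0*(-1*(-1)²))*22 = (-124 + 0*(-1*1))*22 = (-124 + 0*(-1))*22 = (-124 + 0)*22 = -124*22 = -2728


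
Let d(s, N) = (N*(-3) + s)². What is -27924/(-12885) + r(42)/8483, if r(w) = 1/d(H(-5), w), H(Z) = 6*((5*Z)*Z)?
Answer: 30745037071559/14186714031360 ≈ 2.1672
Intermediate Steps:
H(Z) = 30*Z² (H(Z) = 6*(5*Z²) = 30*Z²)
d(s, N) = (s - 3*N)² (d(s, N) = (-3*N + s)² = (s - 3*N)²)
r(w) = (-750 + 3*w)⁻² (r(w) = 1/((-30*(-5)² + 3*w)²) = 1/((-30*25 + 3*w)²) = 1/((-1*750 + 3*w)²) = 1/((-750 + 3*w)²) = (-750 + 3*w)⁻²)
-27924/(-12885) + r(42)/8483 = -27924/(-12885) + (1/(9*(-250 + 42)²))/8483 = -27924*(-1/12885) + ((⅑)/(-208)²)*(1/8483) = 9308/4295 + ((⅑)*(1/43264))*(1/8483) = 9308/4295 + (1/389376)*(1/8483) = 9308/4295 + 1/3303076608 = 30745037071559/14186714031360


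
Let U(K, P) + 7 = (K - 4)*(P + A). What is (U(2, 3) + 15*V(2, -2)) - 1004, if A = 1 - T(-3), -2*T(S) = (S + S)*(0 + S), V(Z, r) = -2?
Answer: -1067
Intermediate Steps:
T(S) = -S² (T(S) = -(S + S)*(0 + S)/2 = -2*S*S/2 = -S²)
A = 10 (A = 1 - (-1)*(-3)² = 1 - (-1)*9 = 1 - 1*(-9) = 1 + 9 = 10)
U(K, P) = -7 + (-4 + K)*(10 + P) (U(K, P) = -7 + (K - 4)*(P + 10) = -7 + (-4 + K)*(10 + P))
(U(2, 3) + 15*V(2, -2)) - 1004 = ((-47 - 4*3 + 10*2 + 2*3) + 15*(-2)) - 1004 = ((-47 - 12 + 20 + 6) - 30) - 1004 = (-33 - 30) - 1004 = -63 - 1004 = -1067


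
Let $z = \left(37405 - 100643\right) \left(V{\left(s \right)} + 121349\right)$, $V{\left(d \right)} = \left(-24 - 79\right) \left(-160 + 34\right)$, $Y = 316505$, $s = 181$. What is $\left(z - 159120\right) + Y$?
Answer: $-8494413441$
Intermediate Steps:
$V{\left(d \right)} = 12978$ ($V{\left(d \right)} = \left(-103\right) \left(-126\right) = 12978$)
$z = -8494570826$ ($z = \left(37405 - 100643\right) \left(12978 + 121349\right) = \left(-63238\right) 134327 = -8494570826$)
$\left(z - 159120\right) + Y = \left(-8494570826 - 159120\right) + 316505 = -8494729946 + 316505 = -8494413441$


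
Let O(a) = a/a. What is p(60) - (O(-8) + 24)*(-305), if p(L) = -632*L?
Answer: -30295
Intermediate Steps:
O(a) = 1
p(60) - (O(-8) + 24)*(-305) = -632*60 - (1 + 24)*(-305) = -37920 - 25*(-305) = -37920 - 1*(-7625) = -37920 + 7625 = -30295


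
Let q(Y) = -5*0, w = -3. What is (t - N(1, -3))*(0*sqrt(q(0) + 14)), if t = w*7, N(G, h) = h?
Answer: 0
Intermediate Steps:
t = -21 (t = -3*7 = -21)
q(Y) = 0
(t - N(1, -3))*(0*sqrt(q(0) + 14)) = (-21 - 1*(-3))*(0*sqrt(0 + 14)) = (-21 + 3)*(0*sqrt(14)) = -18*0 = 0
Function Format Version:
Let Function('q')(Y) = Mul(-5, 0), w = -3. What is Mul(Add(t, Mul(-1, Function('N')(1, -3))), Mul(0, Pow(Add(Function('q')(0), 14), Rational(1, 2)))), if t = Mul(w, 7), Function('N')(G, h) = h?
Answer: 0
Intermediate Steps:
t = -21 (t = Mul(-3, 7) = -21)
Function('q')(Y) = 0
Mul(Add(t, Mul(-1, Function('N')(1, -3))), Mul(0, Pow(Add(Function('q')(0), 14), Rational(1, 2)))) = Mul(Add(-21, Mul(-1, -3)), Mul(0, Pow(Add(0, 14), Rational(1, 2)))) = Mul(Add(-21, 3), Mul(0, Pow(14, Rational(1, 2)))) = Mul(-18, 0) = 0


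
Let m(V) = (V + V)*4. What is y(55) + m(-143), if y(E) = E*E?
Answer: 1881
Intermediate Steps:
m(V) = 8*V (m(V) = (2*V)*4 = 8*V)
y(E) = E²
y(55) + m(-143) = 55² + 8*(-143) = 3025 - 1144 = 1881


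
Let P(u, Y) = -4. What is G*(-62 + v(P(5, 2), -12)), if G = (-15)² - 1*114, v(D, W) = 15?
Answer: -5217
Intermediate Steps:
G = 111 (G = 225 - 114 = 111)
G*(-62 + v(P(5, 2), -12)) = 111*(-62 + 15) = 111*(-47) = -5217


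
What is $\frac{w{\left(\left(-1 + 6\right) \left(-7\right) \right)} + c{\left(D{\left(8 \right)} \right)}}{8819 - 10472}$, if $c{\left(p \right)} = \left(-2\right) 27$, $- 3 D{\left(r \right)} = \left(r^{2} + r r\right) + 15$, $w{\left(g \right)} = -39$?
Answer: $\frac{31}{551} \approx 0.056261$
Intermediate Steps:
$D{\left(r \right)} = -5 - \frac{2 r^{2}}{3}$ ($D{\left(r \right)} = - \frac{\left(r^{2} + r r\right) + 15}{3} = - \frac{\left(r^{2} + r^{2}\right) + 15}{3} = - \frac{2 r^{2} + 15}{3} = - \frac{15 + 2 r^{2}}{3} = -5 - \frac{2 r^{2}}{3}$)
$c{\left(p \right)} = -54$
$\frac{w{\left(\left(-1 + 6\right) \left(-7\right) \right)} + c{\left(D{\left(8 \right)} \right)}}{8819 - 10472} = \frac{-39 - 54}{8819 - 10472} = - \frac{93}{-1653} = \left(-93\right) \left(- \frac{1}{1653}\right) = \frac{31}{551}$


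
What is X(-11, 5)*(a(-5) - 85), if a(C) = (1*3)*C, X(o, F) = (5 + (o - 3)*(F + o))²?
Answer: -792100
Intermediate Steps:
X(o, F) = (5 + (-3 + o)*(F + o))²
a(C) = 3*C
X(-11, 5)*(a(-5) - 85) = (5 + (-11)² - 3*5 - 3*(-11) + 5*(-11))²*(3*(-5) - 85) = (5 + 121 - 15 + 33 - 55)²*(-15 - 85) = 89²*(-100) = 7921*(-100) = -792100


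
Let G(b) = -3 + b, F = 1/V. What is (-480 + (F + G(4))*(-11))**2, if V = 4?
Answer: 3900625/16 ≈ 2.4379e+5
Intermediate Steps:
F = 1/4 ≈ 0.25000
(-480 + (F + G(4))*(-11))**2 = (-480 + (1/4 + (-3 + 4))*(-11))**2 = (-480 + (1/4 + 1)*(-11))**2 = (-480 + (5/4)*(-11))**2 = (-480 - 55/4)**2 = (-1975/4)**2 = 3900625/16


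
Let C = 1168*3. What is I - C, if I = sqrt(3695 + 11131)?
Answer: -3504 + sqrt(14826) ≈ -3382.2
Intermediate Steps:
C = 3504
I = sqrt(14826) ≈ 121.76
I - C = sqrt(14826) - 1*3504 = sqrt(14826) - 3504 = -3504 + sqrt(14826)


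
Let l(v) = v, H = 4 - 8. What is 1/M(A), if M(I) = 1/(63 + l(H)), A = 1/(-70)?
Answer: 59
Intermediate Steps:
A = -1/70 ≈ -0.014286
H = -4
M(I) = 1/59 (M(I) = 1/(63 - 4) = 1/59)
1/M(A) = 1/(1/59) = 59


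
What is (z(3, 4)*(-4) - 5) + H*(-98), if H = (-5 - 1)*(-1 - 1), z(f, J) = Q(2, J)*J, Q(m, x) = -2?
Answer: -1149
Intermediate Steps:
z(f, J) = -2*J
H = 12 (H = -6*(-2) = 12)
(z(3, 4)*(-4) - 5) + H*(-98) = (-2*4*(-4) - 5) + 12*(-98) = (-8*(-4) - 5) - 1176 = (32 - 5) - 1176 = 27 - 1176 = -1149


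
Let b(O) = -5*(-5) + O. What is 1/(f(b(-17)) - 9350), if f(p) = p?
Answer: -1/9342 ≈ -0.00010704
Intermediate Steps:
b(O) = 25 + O
1/(f(b(-17)) - 9350) = 1/((25 - 17) - 9350) = 1/(8 - 9350) = 1/(-9342) = -1/9342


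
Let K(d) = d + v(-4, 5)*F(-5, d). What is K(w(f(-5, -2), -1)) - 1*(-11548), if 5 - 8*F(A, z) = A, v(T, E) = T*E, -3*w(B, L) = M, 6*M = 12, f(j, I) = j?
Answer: 34567/3 ≈ 11522.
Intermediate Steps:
M = 2 (M = (1/6)*12 = 2)
w(B, L) = -2/3 (w(B, L) = -1/3*2 = -2/3)
v(T, E) = E*T
F(A, z) = 5/8 - A/8
K(d) = -25 + d (K(d) = d + (5*(-4))*(5/8 - 1/8*(-5)) = d - 20*(5/8 + 5/8) = d - 20*5/4 = d - 25 = -25 + d)
K(w(f(-5, -2), -1)) - 1*(-11548) = (-25 - 2/3) - 1*(-11548) = -77/3 + 11548 = 34567/3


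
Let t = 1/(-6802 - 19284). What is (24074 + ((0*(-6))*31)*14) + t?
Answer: 627994363/26086 ≈ 24074.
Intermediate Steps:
t = -1/26086 (t = 1/(-26086) = -1/26086 ≈ -3.8335e-5)
(24074 + ((0*(-6))*31)*14) + t = (24074 + ((0*(-6))*31)*14) - 1/26086 = (24074 + (0*31)*14) - 1/26086 = (24074 + 0*14) - 1/26086 = (24074 + 0) - 1/26086 = 24074 - 1/26086 = 627994363/26086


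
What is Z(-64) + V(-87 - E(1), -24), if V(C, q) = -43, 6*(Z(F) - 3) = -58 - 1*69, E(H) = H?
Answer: -367/6 ≈ -61.167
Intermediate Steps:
Z(F) = -109/6 (Z(F) = 3 + (-58 - 1*69)/6 = 3 + (-58 - 69)/6 = 3 + (⅙)*(-127) = 3 - 127/6 = -109/6)
Z(-64) + V(-87 - E(1), -24) = -109/6 - 43 = -367/6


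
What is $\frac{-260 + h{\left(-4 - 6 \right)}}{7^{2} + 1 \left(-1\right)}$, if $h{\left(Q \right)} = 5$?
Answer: $- \frac{85}{16} \approx -5.3125$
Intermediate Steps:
$\frac{-260 + h{\left(-4 - 6 \right)}}{7^{2} + 1 \left(-1\right)} = \frac{-260 + 5}{7^{2} + 1 \left(-1\right)} = - \frac{255}{49 - 1} = - \frac{255}{48} = \left(-255\right) \frac{1}{48} = - \frac{85}{16}$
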